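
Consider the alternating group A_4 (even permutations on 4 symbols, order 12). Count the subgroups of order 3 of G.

4

|G| = 12 and 3 | 12, so subgroups of order 3 are possible by Lagrange.
The subgroups of order 3 are: {e, (1 2 3), (1 3 2)}; {e, (1 2 4), (1 4 2)}; {e, (1 3 4), (1 4 3)}; {e, (2 3 4), (2 4 3)}.
So G has 4 subgroups of order 3.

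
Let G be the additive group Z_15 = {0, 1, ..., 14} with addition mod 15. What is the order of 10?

In Z_15, the order of an element a is n/gcd(a, n).
gcd(10, 15) = 5, so |⟨10⟩| = 15/5 = 3.

3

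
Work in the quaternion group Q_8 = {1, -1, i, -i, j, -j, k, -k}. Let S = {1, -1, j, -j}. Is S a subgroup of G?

Yes

|S| = 4 divides |G| = 8, consistent with Lagrange.
S contains the identity, every element's inverse is in S, and S is closed under ·: it is a subgroup.
In fact S = ⟨j⟩.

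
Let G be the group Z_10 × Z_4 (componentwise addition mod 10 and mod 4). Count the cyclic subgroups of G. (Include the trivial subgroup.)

Group the elements of G by the cyclic subgroup they generate; each cyclic subgroup of order d accounts for φ(d) elements.
Cyclic subgroups by order — order 1: 1; order 2: 3; order 4: 2; order 5: 1; order 10: 3; order 20: 2.
Total: 12.

12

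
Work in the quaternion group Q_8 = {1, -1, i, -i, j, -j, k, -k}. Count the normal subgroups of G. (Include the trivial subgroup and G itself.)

G has 6 subgroups. Checking conjugation-invariance by order — order 1: 1/1 normal; order 2: 1/1 normal; order 4: 3/3 normal; order 8: 1/1 normal.
Total normal subgroups: 6.

6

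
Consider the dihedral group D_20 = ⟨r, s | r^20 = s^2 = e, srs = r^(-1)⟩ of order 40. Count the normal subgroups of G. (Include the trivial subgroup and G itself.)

G has 48 subgroups. Checking conjugation-invariance by order — order 1: 1/1 normal; order 2: 1/21 normal; order 4: 1/11 normal; order 5: 1/1 normal; order 8: 0/5 normal; order 10: 1/5 normal; order 20: 3/3 normal; order 40: 1/1 normal.
Total normal subgroups: 9.

9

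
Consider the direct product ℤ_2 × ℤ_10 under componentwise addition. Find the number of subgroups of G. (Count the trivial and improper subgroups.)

|G| = 20, so by Lagrange every subgroup order divides 20. Divisors: 1, 2, 4, 5, 10, 20.
Subgroups by order — order 1: 1; order 2: 3; order 4: 1; order 5: 1; order 10: 3; order 20: 1.
Total: 1 + 3 + 1 + 1 + 3 + 1 = 10.

10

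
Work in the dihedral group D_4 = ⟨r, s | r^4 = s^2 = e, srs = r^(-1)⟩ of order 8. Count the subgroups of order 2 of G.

|G| = 8 and 2 | 8, so subgroups of order 2 are possible by Lagrange.
The subgroups of order 2 are: {e, r^2}; {e, r^2s}; {e, r^3s}; {e, rs}; … (5 in all).
So G has 5 subgroups of order 2.

5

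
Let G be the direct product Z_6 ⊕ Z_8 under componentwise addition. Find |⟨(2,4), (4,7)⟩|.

|⟨(2,4)⟩| = 6 and |⟨(4,7)⟩| = 24, so |H| is a multiple of lcm(6, 24) = 24 and divides |G| = 48.
Closing under the operation: H = {(0,0), (0,1), (0,2), (0,3), (0,4), (0,5), (0,6), (0,7), (2,0), (2,1), (2,2), (2,3), (2,4), (2,5), (2,6), (2,7), (4,0), (4,1), (4,2), (4,3), (4,4), (4,5), (4,6), (4,7)}, so |H| = 24.

24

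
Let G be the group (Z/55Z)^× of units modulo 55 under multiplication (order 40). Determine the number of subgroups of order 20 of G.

3

|G| = 40 and 20 | 40, so subgroups of order 20 are possible by Lagrange.
The subgroups of order 20 are: {1, 3, 4, 9, 12, 14, 16, 23, 26, 27, 31, 34, 36, 37, 38, 42, 47, 48, 49, 53}; {1, 2, 4, 7, 8, 9, 13, 14, 16, 17, 18, 26, 28, 31, 32, 34, 36, 43, 49, 52}; {1, 4, 6, 9, 14, 16, 19, 21, 24, 26, 29, 31, 34, 36, 39, 41, 46, 49, 51, 54}.
So G has 3 subgroups of order 20.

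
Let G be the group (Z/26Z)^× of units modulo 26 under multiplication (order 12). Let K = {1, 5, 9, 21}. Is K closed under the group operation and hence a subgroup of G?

9 ∈ K but its inverse 3 ∉ K, so K is not a subgroup.

No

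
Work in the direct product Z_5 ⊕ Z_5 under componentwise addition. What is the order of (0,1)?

The order of (0,1) in Z_5 × Z_5 is lcm(ord(0) in Z_5, ord(1) in Z_5).
ord(0) = 1 and ord(1) = 5, so |⟨(0,1)⟩| = lcm(1, 5) = 5.

5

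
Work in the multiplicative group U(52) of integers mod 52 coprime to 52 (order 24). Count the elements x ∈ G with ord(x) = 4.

4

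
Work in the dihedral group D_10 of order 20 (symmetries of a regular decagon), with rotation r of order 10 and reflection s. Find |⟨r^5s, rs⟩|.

|⟨r^5s⟩| = 2 and |⟨rs⟩| = 2, so |H| is a multiple of lcm(2, 2) = 2 and divides |G| = 20.
Closing under the operation: H = {e, r^2, r^4, r^6, r^8, rs, r^3s, r^5s, r^7s, r^9s}, so |H| = 10.

10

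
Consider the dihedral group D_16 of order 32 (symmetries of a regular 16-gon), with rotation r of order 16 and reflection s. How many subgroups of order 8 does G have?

|G| = 32 and 8 | 32, so subgroups of order 8 are possible by Lagrange.
The subgroups of order 8 are: {e, r^2, r^4, r^6, r^8, r^10, r^12, r^14}; {e, r^4, r^8, r^12, r^2s, r^6s, r^10s, r^14s}; {e, r^4, r^8, r^12, r^3s, r^7s, r^11s, r^15s}; {e, r^4, r^8, r^12, s, r^4s, r^8s, r^12s}; … (5 in all).
So G has 5 subgroups of order 8.

5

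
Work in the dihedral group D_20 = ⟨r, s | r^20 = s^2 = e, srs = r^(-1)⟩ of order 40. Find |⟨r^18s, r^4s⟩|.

20

|⟨r^18s⟩| = 2 and |⟨r^4s⟩| = 2, so |H| is a multiple of lcm(2, 2) = 2 and divides |G| = 40.
Closing under the operation: H = {e, r^2, r^4, r^6, r^8, r^10, r^12, r^14, r^16, r^18, s, r^2s, r^4s, r^6s, r^8s, r^10s, r^12s, r^14s, r^16s, r^18s}, so |H| = 20.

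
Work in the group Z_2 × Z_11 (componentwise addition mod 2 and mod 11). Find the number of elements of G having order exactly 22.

An element (a,b) has order lcm(ord(a), ord(b)); count pairs with lcm equal to 22.
Enumerating gives 10 such elements.

10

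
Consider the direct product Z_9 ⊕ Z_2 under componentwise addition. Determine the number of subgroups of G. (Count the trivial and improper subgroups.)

6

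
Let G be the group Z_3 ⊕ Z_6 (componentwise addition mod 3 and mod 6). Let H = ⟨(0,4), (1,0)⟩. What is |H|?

9

|⟨(0,4)⟩| = 3 and |⟨(1,0)⟩| = 3, so |H| is a multiple of lcm(3, 3) = 3 and divides |G| = 18.
Closing under the operation: H = {(0,0), (0,2), (0,4), (1,0), (1,2), (1,4), (2,0), (2,2), (2,4)}, so |H| = 9.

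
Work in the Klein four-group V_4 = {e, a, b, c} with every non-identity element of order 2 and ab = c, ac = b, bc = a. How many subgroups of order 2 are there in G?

|G| = 4 and 2 | 4, so subgroups of order 2 are possible by Lagrange.
The subgroups of order 2 are: {e, a}; {e, b}; {e, c}.
So G has 3 subgroups of order 2.

3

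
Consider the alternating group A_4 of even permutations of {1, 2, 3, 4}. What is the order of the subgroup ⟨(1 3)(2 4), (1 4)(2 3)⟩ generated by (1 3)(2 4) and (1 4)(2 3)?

4

|⟨(1 3)(2 4)⟩| = 2 and |⟨(1 4)(2 3)⟩| = 2, so |H| is a multiple of lcm(2, 2) = 2 and divides |G| = 12.
Closing under the operation: H = {e, (1 2)(3 4), (1 3)(2 4), (1 4)(2 3)}, so |H| = 4.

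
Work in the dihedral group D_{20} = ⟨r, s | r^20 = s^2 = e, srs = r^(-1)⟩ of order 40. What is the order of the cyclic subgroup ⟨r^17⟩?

20

Computing powers of r^17: the smallest k with (r^17)^k = e is k = 20.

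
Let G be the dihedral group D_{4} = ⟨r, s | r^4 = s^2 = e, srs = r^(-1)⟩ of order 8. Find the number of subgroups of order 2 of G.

5

|G| = 8 and 2 | 8, so subgroups of order 2 are possible by Lagrange.
The subgroups of order 2 are: {e, r^2}; {e, r^2s}; {e, r^3s}; {e, rs}; … (5 in all).
So G has 5 subgroups of order 2.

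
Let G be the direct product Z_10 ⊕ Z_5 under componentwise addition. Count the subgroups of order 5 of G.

6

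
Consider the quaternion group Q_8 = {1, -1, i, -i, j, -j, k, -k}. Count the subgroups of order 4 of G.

3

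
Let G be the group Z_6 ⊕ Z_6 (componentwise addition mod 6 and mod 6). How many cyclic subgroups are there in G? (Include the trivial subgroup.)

Group the elements of G by the cyclic subgroup they generate; each cyclic subgroup of order d accounts for φ(d) elements.
Cyclic subgroups by order — order 1: 1; order 2: 3; order 3: 4; order 6: 12.
Total: 20.

20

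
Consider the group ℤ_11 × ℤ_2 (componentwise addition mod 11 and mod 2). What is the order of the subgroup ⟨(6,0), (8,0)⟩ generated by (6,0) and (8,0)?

|⟨(6,0)⟩| = 11 and |⟨(8,0)⟩| = 11, so |H| is a multiple of lcm(11, 11) = 11 and divides |G| = 22.
Closing under the operation: H = {(0,0), (1,0), (2,0), (3,0), (4,0), (5,0), (6,0), (7,0), (8,0), (9,0), (10,0)}, so |H| = 11.

11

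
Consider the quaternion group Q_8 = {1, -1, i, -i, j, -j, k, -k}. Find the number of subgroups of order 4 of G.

3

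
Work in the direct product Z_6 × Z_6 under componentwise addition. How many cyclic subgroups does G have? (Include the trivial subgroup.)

20

Group the elements of G by the cyclic subgroup they generate; each cyclic subgroup of order d accounts for φ(d) elements.
Cyclic subgroups by order — order 1: 1; order 2: 3; order 3: 4; order 6: 12.
Total: 20.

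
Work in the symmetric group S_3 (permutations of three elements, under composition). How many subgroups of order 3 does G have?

|G| = 6 and 3 | 6, so subgroups of order 3 are possible by Lagrange.
The subgroups of order 3 are: {e, (1 2 3), (1 3 2)}.
So G has 1 subgroup of order 3.

1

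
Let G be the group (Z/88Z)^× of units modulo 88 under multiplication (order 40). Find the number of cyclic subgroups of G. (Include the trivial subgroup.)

A cyclic subgroup of order d is generated by each of its φ(d) elements of order d, so the cyclic subgroups of order d number (#elements of order d)/φ(d).
Cyclic subgroups by order — order 1: 1; order 2: 7; order 5: 1; order 10: 7.
Total: 16.

16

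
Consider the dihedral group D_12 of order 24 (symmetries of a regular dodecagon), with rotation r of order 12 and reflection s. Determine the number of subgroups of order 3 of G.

1

|G| = 24 and 3 | 24, so subgroups of order 3 are possible by Lagrange.
The subgroups of order 3 are: {e, r^4, r^8}.
So G has 1 subgroup of order 3.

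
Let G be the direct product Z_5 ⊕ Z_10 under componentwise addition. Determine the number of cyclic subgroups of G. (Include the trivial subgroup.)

14

A cyclic subgroup of order d is generated by each of its φ(d) elements of order d, so the cyclic subgroups of order d number (#elements of order d)/φ(d).
Cyclic subgroups by order — order 1: 1; order 2: 1; order 5: 6; order 10: 6.
Total: 14.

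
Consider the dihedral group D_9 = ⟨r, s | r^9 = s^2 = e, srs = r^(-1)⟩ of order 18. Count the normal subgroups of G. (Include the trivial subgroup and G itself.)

G has 16 subgroups. Checking conjugation-invariance by order — order 1: 1/1 normal; order 2: 0/9 normal; order 3: 1/1 normal; order 6: 0/3 normal; order 9: 1/1 normal; order 18: 1/1 normal.
Total normal subgroups: 4.

4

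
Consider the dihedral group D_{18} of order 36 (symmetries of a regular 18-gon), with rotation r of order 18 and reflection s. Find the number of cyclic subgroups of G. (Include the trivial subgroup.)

Group the elements of G by the cyclic subgroup they generate; each cyclic subgroup of order d accounts for φ(d) elements.
Cyclic subgroups by order — order 1: 1; order 2: 19; order 3: 1; order 6: 1; order 9: 1; order 18: 1.
Total: 24.

24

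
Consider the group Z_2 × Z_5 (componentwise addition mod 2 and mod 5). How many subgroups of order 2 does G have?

|G| = 10 and 2 | 10, so subgroups of order 2 are possible by Lagrange.
The subgroups of order 2 are: {(0,0), (1,0)}.
So G has 1 subgroup of order 2.

1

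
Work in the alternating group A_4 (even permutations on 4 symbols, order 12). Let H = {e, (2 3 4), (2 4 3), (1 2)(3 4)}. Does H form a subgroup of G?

Closure fails: (2 4 3) ∘ (1 2)(3 4) = (1 4 2) ∉ H. So H is not a subgroup.

No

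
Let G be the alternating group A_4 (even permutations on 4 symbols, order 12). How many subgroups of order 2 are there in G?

3

|G| = 12 and 2 | 12, so subgroups of order 2 are possible by Lagrange.
The subgroups of order 2 are: {e, (1 2)(3 4)}; {e, (1 3)(2 4)}; {e, (1 4)(2 3)}.
So G has 3 subgroups of order 2.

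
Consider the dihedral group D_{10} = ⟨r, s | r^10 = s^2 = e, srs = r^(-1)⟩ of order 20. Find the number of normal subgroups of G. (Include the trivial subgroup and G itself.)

7

G has 22 subgroups. Checking conjugation-invariance by order — order 1: 1/1 normal; order 2: 1/11 normal; order 4: 0/5 normal; order 5: 1/1 normal; order 10: 3/3 normal; order 20: 1/1 normal.
Total normal subgroups: 7.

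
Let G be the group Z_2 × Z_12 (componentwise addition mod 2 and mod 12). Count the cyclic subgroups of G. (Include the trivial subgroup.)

12

Each element a generates a cyclic subgroup ⟨a⟩; distinct elements may generate the same one (a cyclic group of order d has φ(d) generators).
Cyclic subgroups by order — order 1: 1; order 2: 3; order 3: 1; order 4: 2; order 6: 3; order 12: 2.
Total: 12.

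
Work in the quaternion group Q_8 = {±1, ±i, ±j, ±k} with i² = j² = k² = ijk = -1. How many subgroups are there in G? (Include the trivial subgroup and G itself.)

6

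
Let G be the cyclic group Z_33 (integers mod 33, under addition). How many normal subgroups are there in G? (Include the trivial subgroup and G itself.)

G is abelian, so every subgroup is normal.
G has 4 subgroups in total, hence 4 normal subgroups.

4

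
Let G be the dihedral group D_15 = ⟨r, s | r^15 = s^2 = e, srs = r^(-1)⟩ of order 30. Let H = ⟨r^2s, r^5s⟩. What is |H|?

|⟨r^2s⟩| = 2 and |⟨r^5s⟩| = 2, so |H| is a multiple of lcm(2, 2) = 2 and divides |G| = 30.
Closing under the operation: H = {e, r^3, r^6, r^9, r^12, r^2s, r^5s, r^8s, r^11s, r^14s}, so |H| = 10.

10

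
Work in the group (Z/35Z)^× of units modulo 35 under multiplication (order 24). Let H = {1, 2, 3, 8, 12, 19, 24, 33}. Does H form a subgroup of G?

33 ∈ H but its inverse 17 ∉ H, so H is not a subgroup.

No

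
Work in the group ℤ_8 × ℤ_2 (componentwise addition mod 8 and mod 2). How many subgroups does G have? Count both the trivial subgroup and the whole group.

|G| = 16, so by Lagrange every subgroup order divides 16. Divisors: 1, 2, 4, 8, 16.
Subgroups by order — order 1: 1; order 2: 3; order 4: 3; order 8: 3; order 16: 1.
Total: 1 + 3 + 3 + 3 + 1 = 11.

11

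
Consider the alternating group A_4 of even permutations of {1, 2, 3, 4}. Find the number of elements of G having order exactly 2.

The elements of order 2 are: (1 2)(3 4), (1 3)(2 4), (1 4)(2 3).
That's 3.

3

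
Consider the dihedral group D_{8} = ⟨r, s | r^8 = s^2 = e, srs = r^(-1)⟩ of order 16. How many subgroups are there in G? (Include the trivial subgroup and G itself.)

19

|G| = 16, so by Lagrange every subgroup order divides 16. Divisors: 1, 2, 4, 8, 16.
Subgroups by order — order 1: 1; order 2: 9; order 4: 5; order 8: 3; order 16: 1.
Total: 1 + 9 + 5 + 3 + 1 = 19.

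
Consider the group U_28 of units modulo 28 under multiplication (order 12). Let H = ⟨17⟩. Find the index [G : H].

|⟨17⟩| = 6 and |G| = 12.
By Lagrange, [G : H] = |G|/|H| = 12/6 = 2.

2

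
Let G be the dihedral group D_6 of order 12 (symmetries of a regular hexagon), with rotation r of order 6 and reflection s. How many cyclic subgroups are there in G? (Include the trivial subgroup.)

Each element a generates a cyclic subgroup ⟨a⟩; distinct elements may generate the same one (a cyclic group of order d has φ(d) generators).
Cyclic subgroups by order — order 1: 1; order 2: 7; order 3: 1; order 6: 1.
Total: 10.

10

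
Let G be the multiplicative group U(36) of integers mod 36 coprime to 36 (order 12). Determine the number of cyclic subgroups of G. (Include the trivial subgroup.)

Each element a generates a cyclic subgroup ⟨a⟩; distinct elements may generate the same one (a cyclic group of order d has φ(d) generators).
Cyclic subgroups by order — order 1: 1; order 2: 3; order 3: 1; order 6: 3.
Total: 8.

8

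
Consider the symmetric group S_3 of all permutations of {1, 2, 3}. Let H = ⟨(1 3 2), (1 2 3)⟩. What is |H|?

3

|⟨(1 3 2)⟩| = 3 and |⟨(1 2 3)⟩| = 3, so |H| is a multiple of lcm(3, 3) = 3 and divides |G| = 6.
Closing under the operation: H = {e, (1 2 3), (1 3 2)}, so |H| = 3.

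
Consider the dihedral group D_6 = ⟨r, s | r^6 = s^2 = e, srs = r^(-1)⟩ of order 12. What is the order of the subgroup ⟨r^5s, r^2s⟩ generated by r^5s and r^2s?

|⟨r^5s⟩| = 2 and |⟨r^2s⟩| = 2, so |H| is a multiple of lcm(2, 2) = 2 and divides |G| = 12.
Closing under the operation: H = {e, r^3, r^2s, r^5s}, so |H| = 4.

4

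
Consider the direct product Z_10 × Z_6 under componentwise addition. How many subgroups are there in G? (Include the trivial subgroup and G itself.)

20

|G| = 60, so by Lagrange every subgroup order divides 60. Divisors: 1, 2, 3, 4, 5, 6, 10, 12, 15, 20, 30, 60.
Subgroups by order — order 1: 1; order 2: 3; order 3: 1; order 4: 1; order 5: 1; order 6: 3; order 10: 3; order 12: 1; order 15: 1; order 20: 1; order 30: 3; order 60: 1.
Total: 1 + 3 + 1 + 1 + 1 + 3 + 3 + 1 + 1 + 1 + 3 + 1 = 20.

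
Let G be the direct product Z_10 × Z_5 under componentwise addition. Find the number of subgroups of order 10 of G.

6

|G| = 50 and 10 | 50, so subgroups of order 10 are possible by Lagrange.
The subgroups of order 10 are: {(0,0), (0,1), (0,2), (0,3), (0,4), (5,0), (5,1), (5,2), (5,3), (5,4)}; {(0,0), (1,0), (2,0), (3,0), (4,0), (5,0), (6,0), (7,0), (8,0), (9,0)}; {(0,0), (1,1), (2,2), (3,3), (4,4), (5,0), (6,1), (7,2), (8,3), (9,4)}; {(0,0), (1,2), (2,4), (3,1), (4,3), (5,0), (6,2), (7,4), (8,1), (9,3)}; … (6 in all).
So G has 6 subgroups of order 10.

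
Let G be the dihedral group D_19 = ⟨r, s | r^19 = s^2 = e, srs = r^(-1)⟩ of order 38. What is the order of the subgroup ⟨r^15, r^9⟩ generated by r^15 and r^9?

19

|⟨r^15⟩| = 19 and |⟨r^9⟩| = 19, so |H| is a multiple of lcm(19, 19) = 19 and divides |G| = 38.
Closing under the operation: H = {e, r, r^2, r^3, r^4, r^5, r^6, r^7, r^8, r^9, r^10, r^11, r^12, r^13, r^14, r^15, r^16, r^17, r^18}, so |H| = 19.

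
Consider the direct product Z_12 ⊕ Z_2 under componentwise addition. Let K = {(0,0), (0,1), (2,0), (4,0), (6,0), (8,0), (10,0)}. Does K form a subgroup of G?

|K| = 7 does not divide |G| = 24, so by Lagrange K is not a subgroup.

No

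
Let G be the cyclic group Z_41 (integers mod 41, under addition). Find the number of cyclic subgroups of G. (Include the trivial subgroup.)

Each element a generates a cyclic subgroup ⟨a⟩; distinct elements may generate the same one (a cyclic group of order d has φ(d) generators).
Cyclic subgroups by order — order 1: 1; order 41: 1.
Total: 2.

2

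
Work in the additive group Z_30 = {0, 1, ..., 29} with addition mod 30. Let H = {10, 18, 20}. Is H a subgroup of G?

The identity 0 ∉ H, so H is not a subgroup.

No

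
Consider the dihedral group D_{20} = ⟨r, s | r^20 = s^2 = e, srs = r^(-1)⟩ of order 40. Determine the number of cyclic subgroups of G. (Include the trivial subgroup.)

26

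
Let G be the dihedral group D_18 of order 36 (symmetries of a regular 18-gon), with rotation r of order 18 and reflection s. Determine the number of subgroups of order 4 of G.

9

|G| = 36 and 4 | 36, so subgroups of order 4 are possible by Lagrange.
The subgroups of order 4 are: {e, r^9, rs, r^10s}; {e, r^9, r^2s, r^11s}; {e, r^9, r^3s, r^12s}; {e, r^9, r^4s, r^13s}; … (9 in all).
So G has 9 subgroups of order 4.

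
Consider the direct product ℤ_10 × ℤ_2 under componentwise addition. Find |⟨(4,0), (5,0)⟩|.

|⟨(4,0)⟩| = 5 and |⟨(5,0)⟩| = 2, so |H| is a multiple of lcm(5, 2) = 10 and divides |G| = 20.
Closing under the operation: H = {(0,0), (1,0), (2,0), (3,0), (4,0), (5,0), (6,0), (7,0), (8,0), (9,0)}, so |H| = 10.

10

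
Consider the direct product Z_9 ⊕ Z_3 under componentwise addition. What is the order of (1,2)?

9

The order of (1,2) in Z_9 × Z_3 is lcm(ord(1) in Z_9, ord(2) in Z_3).
ord(1) = 9 and ord(2) = 3, so |⟨(1,2)⟩| = lcm(9, 3) = 9.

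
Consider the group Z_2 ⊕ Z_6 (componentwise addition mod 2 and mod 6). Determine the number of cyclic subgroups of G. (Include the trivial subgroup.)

8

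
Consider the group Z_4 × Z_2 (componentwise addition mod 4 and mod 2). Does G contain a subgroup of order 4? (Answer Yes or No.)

4 | 8. A subgroup of order 4 is {(0,0), (0,1), (2,0), (2,1)}.

Yes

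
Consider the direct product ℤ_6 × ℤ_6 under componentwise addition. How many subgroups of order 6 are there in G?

|G| = 36 and 6 | 36, so subgroups of order 6 are possible by Lagrange.
The subgroups of order 6 are: {(0,0), (0,1), (0,2), (0,3), (0,4), (0,5)}; {(0,0), (0,2), (0,4), (3,0), (3,2), (3,4)}; {(0,0), (0,2), (0,4), (3,1), (3,3), (3,5)}; {(0,0), (0,3), (2,0), (2,3), (4,0), (4,3)}; … (12 in all).
So G has 12 subgroups of order 6.

12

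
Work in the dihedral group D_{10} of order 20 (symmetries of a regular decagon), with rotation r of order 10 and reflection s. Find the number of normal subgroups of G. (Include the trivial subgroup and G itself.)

7

G has 22 subgroups. Checking conjugation-invariance by order — order 1: 1/1 normal; order 2: 1/11 normal; order 4: 0/5 normal; order 5: 1/1 normal; order 10: 3/3 normal; order 20: 1/1 normal.
Total normal subgroups: 7.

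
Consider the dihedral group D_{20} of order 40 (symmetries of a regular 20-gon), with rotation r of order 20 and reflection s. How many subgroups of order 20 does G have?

3

|G| = 40 and 20 | 40, so subgroups of order 20 are possible by Lagrange.
The subgroups of order 20 are: {e, r, r^2, r^3, r^4, r^5, r^6, r^7, r^8, r^9, r^10, r^11, r^12, r^13, r^14, r^15, r^16, r^17, r^18, r^19}; {e, r^2, r^4, r^6, r^8, r^10, r^12, r^14, r^16, r^18, s, r^2s, r^4s, r^6s, r^8s, r^10s, r^12s, r^14s, r^16s, r^18s}; {e, r^2, r^4, r^6, r^8, r^10, r^12, r^14, r^16, r^18, rs, r^3s, r^5s, r^7s, r^9s, r^11s, r^13s, r^15s, r^17s, r^19s}.
So G has 3 subgroups of order 20.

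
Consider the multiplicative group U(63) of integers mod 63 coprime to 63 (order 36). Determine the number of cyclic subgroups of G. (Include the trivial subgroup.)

Group the elements of G by the cyclic subgroup they generate; each cyclic subgroup of order d accounts for φ(d) elements.
Cyclic subgroups by order — order 1: 1; order 2: 3; order 3: 4; order 6: 12.
Total: 20.

20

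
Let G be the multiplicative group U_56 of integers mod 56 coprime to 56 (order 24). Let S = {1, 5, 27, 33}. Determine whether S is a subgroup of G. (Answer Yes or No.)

No

33 ∈ S but its inverse 17 ∉ S, so S is not a subgroup.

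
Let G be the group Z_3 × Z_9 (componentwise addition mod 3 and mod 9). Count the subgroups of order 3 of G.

4

|G| = 27 and 3 | 27, so subgroups of order 3 are possible by Lagrange.
The subgroups of order 3 are: {(0,0), (0,3), (0,6)}; {(0,0), (1,0), (2,0)}; {(0,0), (1,3), (2,6)}; {(0,0), (1,6), (2,3)}.
So G has 4 subgroups of order 3.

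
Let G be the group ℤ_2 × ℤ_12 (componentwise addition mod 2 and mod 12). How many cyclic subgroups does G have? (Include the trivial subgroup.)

12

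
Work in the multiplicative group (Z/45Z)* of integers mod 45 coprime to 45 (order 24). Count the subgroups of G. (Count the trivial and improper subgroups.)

|G| = 24, so by Lagrange every subgroup order divides 24. Divisors: 1, 2, 3, 4, 6, 8, 12, 24.
Subgroups by order — order 1: 1; order 2: 3; order 3: 1; order 4: 3; order 6: 3; order 8: 1; order 12: 3; order 24: 1.
Total: 1 + 3 + 1 + 3 + 3 + 1 + 3 + 1 = 16.

16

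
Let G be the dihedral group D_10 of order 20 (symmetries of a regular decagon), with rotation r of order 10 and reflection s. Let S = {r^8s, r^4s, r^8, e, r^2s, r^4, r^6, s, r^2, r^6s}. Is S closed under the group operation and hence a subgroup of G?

|S| = 10 divides |G| = 20, consistent with Lagrange.
S contains the identity, every element's inverse is in S, and S is closed under ·: it is a subgroup.

Yes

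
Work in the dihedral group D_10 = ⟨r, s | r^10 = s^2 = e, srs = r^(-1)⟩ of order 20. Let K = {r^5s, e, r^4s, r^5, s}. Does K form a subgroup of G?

No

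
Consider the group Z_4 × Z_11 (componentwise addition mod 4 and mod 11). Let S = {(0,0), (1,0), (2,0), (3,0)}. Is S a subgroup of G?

|S| = 4 divides |G| = 44, consistent with Lagrange.
S contains the identity, every element's inverse is in S, and S is closed under +: it is a subgroup.
In fact S = ⟨(1,0)⟩.

Yes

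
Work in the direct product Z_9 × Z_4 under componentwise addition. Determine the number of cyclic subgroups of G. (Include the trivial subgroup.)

9

A cyclic subgroup of order d is generated by each of its φ(d) elements of order d, so the cyclic subgroups of order d number (#elements of order d)/φ(d).
Cyclic subgroups by order — order 1: 1; order 2: 1; order 3: 1; order 4: 1; order 6: 1; order 9: 1; order 12: 1; order 18: 1; order 36: 1.
Total: 9.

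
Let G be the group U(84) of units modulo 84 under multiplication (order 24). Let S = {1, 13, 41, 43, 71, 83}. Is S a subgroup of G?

Closure fails: 71 · 41 = 55 ∉ S. So S is not a subgroup.

No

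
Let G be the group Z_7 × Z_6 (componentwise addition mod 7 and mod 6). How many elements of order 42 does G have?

An element (a,b) has order lcm(ord(a), ord(b)); count pairs with lcm equal to 42.
Enumerating gives 12 such elements.

12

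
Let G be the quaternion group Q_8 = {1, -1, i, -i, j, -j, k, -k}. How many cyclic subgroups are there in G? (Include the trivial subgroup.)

Group the elements of G by the cyclic subgroup they generate; each cyclic subgroup of order d accounts for φ(d) elements.
Cyclic subgroups by order — order 1: 1; order 2: 1; order 4: 3.
Total: 5.

5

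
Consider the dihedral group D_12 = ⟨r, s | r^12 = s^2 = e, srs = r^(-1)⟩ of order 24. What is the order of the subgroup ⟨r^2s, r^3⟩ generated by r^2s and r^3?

8

|⟨r^2s⟩| = 2 and |⟨r^3⟩| = 4, so |H| is a multiple of lcm(2, 4) = 4 and divides |G| = 24.
Closing under the operation: H = {e, r^3, r^6, r^9, r^2s, r^5s, r^8s, r^11s}, so |H| = 8.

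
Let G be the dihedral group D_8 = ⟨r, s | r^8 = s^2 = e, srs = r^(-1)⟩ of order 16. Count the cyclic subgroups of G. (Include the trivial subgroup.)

12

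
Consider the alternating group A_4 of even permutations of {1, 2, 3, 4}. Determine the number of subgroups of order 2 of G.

3

|G| = 12 and 2 | 12, so subgroups of order 2 are possible by Lagrange.
The subgroups of order 2 are: {e, (1 2)(3 4)}; {e, (1 3)(2 4)}; {e, (1 4)(2 3)}.
So G has 3 subgroups of order 2.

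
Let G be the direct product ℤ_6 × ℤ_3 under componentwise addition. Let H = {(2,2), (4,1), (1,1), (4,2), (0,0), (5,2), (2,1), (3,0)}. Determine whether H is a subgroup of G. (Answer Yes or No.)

|H| = 8 does not divide |G| = 18, so by Lagrange H is not a subgroup.

No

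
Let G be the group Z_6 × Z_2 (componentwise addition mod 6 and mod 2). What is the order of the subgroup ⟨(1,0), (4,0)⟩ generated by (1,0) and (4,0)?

|⟨(1,0)⟩| = 6 and |⟨(4,0)⟩| = 3, so |H| is a multiple of lcm(6, 3) = 6 and divides |G| = 12.
Closing under the operation: H = {(0,0), (1,0), (2,0), (3,0), (4,0), (5,0)}, so |H| = 6.

6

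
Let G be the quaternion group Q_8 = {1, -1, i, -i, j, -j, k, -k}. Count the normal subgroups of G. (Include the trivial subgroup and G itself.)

6

G has 6 subgroups. Checking conjugation-invariance by order — order 1: 1/1 normal; order 2: 1/1 normal; order 4: 3/3 normal; order 8: 1/1 normal.
Total normal subgroups: 6.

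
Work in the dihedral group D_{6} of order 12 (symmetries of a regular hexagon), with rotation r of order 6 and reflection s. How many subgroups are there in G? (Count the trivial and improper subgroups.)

16

|G| = 12, so by Lagrange every subgroup order divides 12. Divisors: 1, 2, 3, 4, 6, 12.
Subgroups by order — order 1: 1; order 2: 7; order 3: 1; order 4: 3; order 6: 3; order 12: 1.
Total: 1 + 7 + 1 + 3 + 3 + 1 = 16.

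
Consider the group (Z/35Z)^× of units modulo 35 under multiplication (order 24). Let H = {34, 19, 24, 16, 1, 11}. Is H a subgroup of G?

|H| = 6 divides |G| = 24, consistent with Lagrange.
H contains the identity, every element's inverse is in H, and H is closed under ·: it is a subgroup.
In fact H = ⟨19⟩.

Yes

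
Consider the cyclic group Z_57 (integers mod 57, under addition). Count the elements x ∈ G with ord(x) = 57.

36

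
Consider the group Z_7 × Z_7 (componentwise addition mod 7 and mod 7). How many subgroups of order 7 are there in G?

|G| = 49 and 7 | 49, so subgroups of order 7 are possible by Lagrange.
The subgroups of order 7 are: {(0,0), (0,1), (0,2), (0,3), (0,4), (0,5), (0,6)}; {(0,0), (1,0), (2,0), (3,0), (4,0), (5,0), (6,0)}; {(0,0), (1,1), (2,2), (3,3), (4,4), (5,5), (6,6)}; {(0,0), (1,2), (2,4), (3,6), (4,1), (5,3), (6,5)}; … (8 in all).
So G has 8 subgroups of order 7.

8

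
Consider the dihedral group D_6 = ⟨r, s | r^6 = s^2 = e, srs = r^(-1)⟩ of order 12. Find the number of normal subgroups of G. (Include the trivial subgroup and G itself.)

G has 16 subgroups. Checking conjugation-invariance by order — order 1: 1/1 normal; order 2: 1/7 normal; order 3: 1/1 normal; order 4: 0/3 normal; order 6: 3/3 normal; order 12: 1/1 normal.
Total normal subgroups: 7.

7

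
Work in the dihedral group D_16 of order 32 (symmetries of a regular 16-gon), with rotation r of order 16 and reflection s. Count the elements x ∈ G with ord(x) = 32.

0

No element of G has order 32 (even though 32 | 32).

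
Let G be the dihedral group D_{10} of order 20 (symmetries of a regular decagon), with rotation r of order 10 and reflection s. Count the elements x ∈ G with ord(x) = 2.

Enumerating element orders in G gives 11 elements of order 2.

11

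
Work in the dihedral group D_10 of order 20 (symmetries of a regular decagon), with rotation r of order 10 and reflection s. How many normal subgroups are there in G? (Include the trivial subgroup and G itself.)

7

G has 22 subgroups. Checking conjugation-invariance by order — order 1: 1/1 normal; order 2: 1/11 normal; order 4: 0/5 normal; order 5: 1/1 normal; order 10: 3/3 normal; order 20: 1/1 normal.
Total normal subgroups: 7.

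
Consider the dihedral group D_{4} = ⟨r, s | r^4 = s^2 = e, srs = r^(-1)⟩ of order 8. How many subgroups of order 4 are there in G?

|G| = 8 and 4 | 8, so subgroups of order 4 are possible by Lagrange.
The subgroups of order 4 are: {e, r, r^2, r^3}; {e, r^2, s, r^2s}; {e, r^2, rs, r^3s}.
So G has 3 subgroups of order 4.

3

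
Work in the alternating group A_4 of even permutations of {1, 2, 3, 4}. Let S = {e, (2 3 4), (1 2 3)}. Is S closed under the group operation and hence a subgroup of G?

No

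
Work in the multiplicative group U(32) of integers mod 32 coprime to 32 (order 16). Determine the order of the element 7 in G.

4

Compute successive powers of 7 mod 32: 7, 17, 23, 1; 7^4 ≡ 1 (mod 32).
So |⟨7⟩| = 4.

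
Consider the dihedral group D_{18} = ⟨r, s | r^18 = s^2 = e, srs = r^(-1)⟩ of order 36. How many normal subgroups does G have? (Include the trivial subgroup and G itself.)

G has 45 subgroups. Checking conjugation-invariance by order — order 1: 1/1 normal; order 2: 1/19 normal; order 3: 1/1 normal; order 4: 0/9 normal; order 6: 1/7 normal; order 9: 1/1 normal; order 12: 0/3 normal; order 18: 3/3 normal; order 36: 1/1 normal.
Total normal subgroups: 9.

9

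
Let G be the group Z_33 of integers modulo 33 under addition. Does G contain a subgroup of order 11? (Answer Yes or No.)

Yes

11 | 33. A subgroup of order 11 is {0, 3, 6, 9, 12, 15, 18, 21, 24, 27, 30}.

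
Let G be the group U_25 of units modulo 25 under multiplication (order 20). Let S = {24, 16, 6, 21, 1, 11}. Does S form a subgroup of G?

|S| = 6 does not divide |G| = 20, so by Lagrange S is not a subgroup.

No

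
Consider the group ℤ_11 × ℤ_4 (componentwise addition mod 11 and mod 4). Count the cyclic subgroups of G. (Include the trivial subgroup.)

6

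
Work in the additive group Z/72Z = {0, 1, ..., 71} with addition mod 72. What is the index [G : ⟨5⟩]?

|⟨5⟩| = 72 and |G| = 72.
By Lagrange, [G : H] = |G|/|H| = 72/72 = 1.

1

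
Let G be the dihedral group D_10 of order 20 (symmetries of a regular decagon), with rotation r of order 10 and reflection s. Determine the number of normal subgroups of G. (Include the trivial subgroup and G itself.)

G has 22 subgroups. Checking conjugation-invariance by order — order 1: 1/1 normal; order 2: 1/11 normal; order 4: 0/5 normal; order 5: 1/1 normal; order 10: 3/3 normal; order 20: 1/1 normal.
Total normal subgroups: 7.

7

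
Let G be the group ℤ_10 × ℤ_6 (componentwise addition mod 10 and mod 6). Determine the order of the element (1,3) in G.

The order of (1,3) in Z_10 × Z_6 is lcm(ord(1) in Z_10, ord(3) in Z_6).
ord(1) = 10 and ord(3) = 2, so |⟨(1,3)⟩| = lcm(10, 2) = 10.

10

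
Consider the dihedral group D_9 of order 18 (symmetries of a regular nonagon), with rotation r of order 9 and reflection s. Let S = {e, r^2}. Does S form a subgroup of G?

No

r^2 ∈ S but its inverse r^7 ∉ S, so S is not a subgroup.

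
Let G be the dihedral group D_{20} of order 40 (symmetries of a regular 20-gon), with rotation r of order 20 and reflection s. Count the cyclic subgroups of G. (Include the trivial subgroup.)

26

Group the elements of G by the cyclic subgroup they generate; each cyclic subgroup of order d accounts for φ(d) elements.
Cyclic subgroups by order — order 1: 1; order 2: 21; order 4: 1; order 5: 1; order 10: 1; order 20: 1.
Total: 26.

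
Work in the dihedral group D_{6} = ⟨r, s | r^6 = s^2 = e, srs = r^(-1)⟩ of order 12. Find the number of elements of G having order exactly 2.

7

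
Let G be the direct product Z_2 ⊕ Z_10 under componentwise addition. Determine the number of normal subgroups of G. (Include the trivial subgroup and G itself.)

G is abelian, so every subgroup is normal.
G has 10 subgroups in total, hence 10 normal subgroups.

10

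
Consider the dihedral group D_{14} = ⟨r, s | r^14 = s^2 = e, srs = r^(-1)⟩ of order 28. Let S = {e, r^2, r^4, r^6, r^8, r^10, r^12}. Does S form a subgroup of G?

|S| = 7 divides |G| = 28, consistent with Lagrange.
S contains the identity, every element's inverse is in S, and S is closed under ·: it is a subgroup.
In fact S = ⟨r^4⟩.

Yes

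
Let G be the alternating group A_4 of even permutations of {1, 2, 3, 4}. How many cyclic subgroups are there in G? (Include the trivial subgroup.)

8

Group the elements of G by the cyclic subgroup they generate; each cyclic subgroup of order d accounts for φ(d) elements.
Cyclic subgroups by order — order 1: 1; order 2: 3; order 3: 4.
Total: 8.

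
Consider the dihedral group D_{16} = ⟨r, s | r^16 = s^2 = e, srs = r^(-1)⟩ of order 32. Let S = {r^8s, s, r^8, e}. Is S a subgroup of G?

Yes

|S| = 4 divides |G| = 32, consistent with Lagrange.
S contains the identity, every element's inverse is in S, and S is closed under ·: it is a subgroup.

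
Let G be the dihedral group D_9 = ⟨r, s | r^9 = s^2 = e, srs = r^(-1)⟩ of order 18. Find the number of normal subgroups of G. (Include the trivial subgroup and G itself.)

4

G has 16 subgroups. Checking conjugation-invariance by order — order 1: 1/1 normal; order 2: 0/9 normal; order 3: 1/1 normal; order 6: 0/3 normal; order 9: 1/1 normal; order 18: 1/1 normal.
Total normal subgroups: 4.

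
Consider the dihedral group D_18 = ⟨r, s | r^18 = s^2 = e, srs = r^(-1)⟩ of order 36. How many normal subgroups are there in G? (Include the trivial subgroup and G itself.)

9

G has 45 subgroups. Checking conjugation-invariance by order — order 1: 1/1 normal; order 2: 1/19 normal; order 3: 1/1 normal; order 4: 0/9 normal; order 6: 1/7 normal; order 9: 1/1 normal; order 12: 0/3 normal; order 18: 3/3 normal; order 36: 1/1 normal.
Total normal subgroups: 9.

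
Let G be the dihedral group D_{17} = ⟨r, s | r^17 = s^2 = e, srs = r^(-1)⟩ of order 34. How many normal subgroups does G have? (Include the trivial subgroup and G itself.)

3

G has 20 subgroups. Checking conjugation-invariance by order — order 1: 1/1 normal; order 2: 0/17 normal; order 17: 1/1 normal; order 34: 1/1 normal.
Total normal subgroups: 3.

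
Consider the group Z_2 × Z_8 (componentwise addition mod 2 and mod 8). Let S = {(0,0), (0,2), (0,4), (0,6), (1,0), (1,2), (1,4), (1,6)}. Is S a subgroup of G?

Yes

|S| = 8 divides |G| = 16, consistent with Lagrange.
S contains the identity, every element's inverse is in S, and S is closed under +: it is a subgroup.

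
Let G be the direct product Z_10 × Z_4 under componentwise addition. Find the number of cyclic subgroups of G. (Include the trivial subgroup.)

A cyclic subgroup of order d is generated by each of its φ(d) elements of order d, so the cyclic subgroups of order d number (#elements of order d)/φ(d).
Cyclic subgroups by order — order 1: 1; order 2: 3; order 4: 2; order 5: 1; order 10: 3; order 20: 2.
Total: 12.

12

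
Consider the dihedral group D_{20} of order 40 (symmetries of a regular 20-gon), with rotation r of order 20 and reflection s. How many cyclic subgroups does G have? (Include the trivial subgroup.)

26

Group the elements of G by the cyclic subgroup they generate; each cyclic subgroup of order d accounts for φ(d) elements.
Cyclic subgroups by order — order 1: 1; order 2: 21; order 4: 1; order 5: 1; order 10: 1; order 20: 1.
Total: 26.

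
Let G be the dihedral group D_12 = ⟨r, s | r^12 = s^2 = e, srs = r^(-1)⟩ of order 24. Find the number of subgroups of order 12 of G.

|G| = 24 and 12 | 24, so subgroups of order 12 are possible by Lagrange.
The subgroups of order 12 are: {e, r, r^2, r^3, r^4, r^5, r^6, r^7, r^8, r^9, r^10, r^11}; {e, r^2, r^4, r^6, r^8, r^10, s, r^2s, r^4s, r^6s, r^8s, r^10s}; {e, r^2, r^4, r^6, r^8, r^10, rs, r^3s, r^5s, r^7s, r^9s, r^11s}.
So G has 3 subgroups of order 12.

3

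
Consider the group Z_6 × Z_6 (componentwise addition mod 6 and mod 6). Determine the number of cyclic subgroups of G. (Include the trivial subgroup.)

20

Each element a generates a cyclic subgroup ⟨a⟩; distinct elements may generate the same one (a cyclic group of order d has φ(d) generators).
Cyclic subgroups by order — order 1: 1; order 2: 3; order 3: 4; order 6: 12.
Total: 20.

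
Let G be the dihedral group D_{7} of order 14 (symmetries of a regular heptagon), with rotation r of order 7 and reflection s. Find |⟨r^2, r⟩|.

|⟨r^2⟩| = 7 and |⟨r⟩| = 7, so |H| is a multiple of lcm(7, 7) = 7 and divides |G| = 14.
Closing under the operation: H = {e, r, r^2, r^3, r^4, r^5, r^6}, so |H| = 7.

7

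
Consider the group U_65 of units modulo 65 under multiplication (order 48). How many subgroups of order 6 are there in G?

3

|G| = 48 and 6 | 48, so subgroups of order 6 are possible by Lagrange.
The subgroups of order 6 are: {1, 9, 14, 16, 29, 61}; {1, 16, 36, 51, 56, 61}; {1, 4, 16, 49, 61, 64}.
So G has 3 subgroups of order 6.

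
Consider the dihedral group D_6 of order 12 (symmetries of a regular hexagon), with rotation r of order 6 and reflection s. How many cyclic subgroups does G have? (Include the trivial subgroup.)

Each element a generates a cyclic subgroup ⟨a⟩; distinct elements may generate the same one (a cyclic group of order d has φ(d) generators).
Cyclic subgroups by order — order 1: 1; order 2: 7; order 3: 1; order 6: 1.
Total: 10.

10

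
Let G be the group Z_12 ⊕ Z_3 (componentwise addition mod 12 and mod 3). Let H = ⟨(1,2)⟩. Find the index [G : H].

3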